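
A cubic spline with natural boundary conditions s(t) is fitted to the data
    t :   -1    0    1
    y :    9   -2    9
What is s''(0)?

33

Put M_i = s'' at the i-th knot. Here h = (1, 1) and Δ = (-11, 11), so the interior equations h_(i-1)·M_(i-1) + 2(h_(i-1)+h_i)·M_i + h_i·M_(i+1) = 6(Δ_i − Δ_(i-1)) read
  1·M_0 + 4·M_1 + 1·M_2 = 6(Δ_1 - Δ_0) = 132
Natural end conditions: M_0 = M_2 = 0.
Solving the tridiagonal system: M_0 = 0, M_1 = 33, M_2 = 0.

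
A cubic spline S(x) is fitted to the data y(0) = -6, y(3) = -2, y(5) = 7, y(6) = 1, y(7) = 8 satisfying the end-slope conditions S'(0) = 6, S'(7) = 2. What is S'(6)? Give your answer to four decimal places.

Put M_i = S'' at the i-th knot. Here h = (3, 2, 1, 1) and Δ = (4/3, 9/2, -6, 7), so the interior equations h_(i-1)·M_(i-1) + 2(h_(i-1)+h_i)·M_i + h_i·M_(i+1) = 6(Δ_i − Δ_(i-1)) read
  3·M_0 + 10·M_1 + 2·M_2 = 6(Δ_1 - Δ_0) = 19
  2·M_1 + 6·M_2 + 1·M_3 = 6(Δ_2 - Δ_1) = -63
  1·M_2 + 4·M_3 + 1·M_4 = 6(Δ_3 - Δ_2) = 78
Clamped end conditions give two more equations: 2h_0·M_0 + h_0·M_1 = 6(Δ_0 - S'(0)) = -28 and h_3·M_3 + 2h_3·M_4 = 6(S'(7) - Δ_3) = -30.
Hence M_0 = -211/24, M_1 = 33/4, M_2 = -297/16, M_3 = 255/8, M_4 = -495/16.
On [6, 7], S'(x) = b_3 + 2c_3·(x - 6) + 3d_3·(x - 6)² with b_3 = Δ_3 - h_3(2M_3 + M_4)/6 = 49/32, c_3 = M_3/2 = 255/16, d_3 = (M_4 - M_3)/(6h_3) = -335/32. So S'(6) = 49/32.

1.5313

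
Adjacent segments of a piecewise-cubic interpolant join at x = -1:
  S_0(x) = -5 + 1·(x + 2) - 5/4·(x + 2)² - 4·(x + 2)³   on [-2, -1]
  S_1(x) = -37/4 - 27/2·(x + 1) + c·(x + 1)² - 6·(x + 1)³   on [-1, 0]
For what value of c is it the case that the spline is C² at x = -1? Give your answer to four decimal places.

-13.2500

S_0''(x) = -5/2 - 24·(x + 2), so S_0''(-1) = -53/2. On the right, S_1''(-1) = 2c, so c = -53/4.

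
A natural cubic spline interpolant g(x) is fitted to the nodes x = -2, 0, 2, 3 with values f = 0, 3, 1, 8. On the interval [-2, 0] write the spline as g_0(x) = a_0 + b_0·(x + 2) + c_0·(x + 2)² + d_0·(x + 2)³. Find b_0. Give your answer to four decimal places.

2.9091

With m_i denoting the second derivative at x_i, h_i = 2, 2, 1, and Δ_i = (y_(i+1) − y_i)/h_i = 3/2, -1, 7:
  2·m_0 + 8·m_1 + 2·m_2 = 6(Δ_1 - Δ_0) = -15
  2·m_1 + 6·m_2 + 1·m_3 = 6(Δ_2 - Δ_1) = 48
Natural end conditions: m_0 = m_3 = 0.
Forward elimination and back-substitution give m_0 = 0, m_1 = -93/22, m_2 = 207/22, m_3 = 0.
On [-2, 0], with g_0(x) = a_0 + b_0·(x + 2) + c_0·(x + 2)² + d_0·(x + 2)³: c_0 = m_0/2 = 0, d_0 = (m_1 - m_0)/(6h_0) = -31/88, b_0 = Δ_0 - h_0(2m_0 + m_1)/6 = 32/11.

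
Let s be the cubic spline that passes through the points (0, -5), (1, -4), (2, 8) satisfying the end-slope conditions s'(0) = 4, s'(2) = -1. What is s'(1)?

Write M_i for s''(x_i). With h_i = 1, 1 and divided differences Δ_i = 1, 12, the continuity of s' gives the tridiagonal system
  1·M_0 + 4·M_1 + 1·M_2 = 6(Δ_1 - Δ_0) = 66
Clamped end conditions give two more equations: 2h_0·M_0 + h_0·M_1 = 6(Δ_0 - s'(0)) = -18 and h_1·M_1 + 2h_1·M_2 = 6(s'(2) - Δ_1) = -78.
Hence M_0 = -28, M_1 = 38, M_2 = -58.
On [1, 2], s'(x) = b_1 + 2c_1·(x - 1) + 3d_1·(x - 1)² with b_1 = Δ_1 - h_1(2M_1 + M_2)/6 = 9, c_1 = M_1/2 = 19, d_1 = (M_2 - M_1)/(6h_1) = -16. So s'(1) = 9.

9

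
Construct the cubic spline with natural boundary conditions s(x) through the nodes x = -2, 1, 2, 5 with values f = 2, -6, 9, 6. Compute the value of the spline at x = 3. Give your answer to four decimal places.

15.7072

With M_i denoting the second derivative at x_i, h_i = 3, 1, 3, and Δ_i = (y_(i+1) − y_i)/h_i = -8/3, 15, -1:
  3·M_0 + 8·M_1 + 1·M_2 = 6(Δ_1 - Δ_0) = 106
  1·M_1 + 8·M_2 + 3·M_3 = 6(Δ_2 - Δ_1) = -96
Natural end conditions: M_0 = M_3 = 0.
Hence M_0 = 0, M_1 = 944/63, M_2 = -874/63, M_3 = 0.
On [2, 5], s(x) = 9 + 811/63·(x - 2) - 437/63·(x - 2)² + 437/567·(x - 2)³.
With (x - 2) = 1: s(3) = 8906/567.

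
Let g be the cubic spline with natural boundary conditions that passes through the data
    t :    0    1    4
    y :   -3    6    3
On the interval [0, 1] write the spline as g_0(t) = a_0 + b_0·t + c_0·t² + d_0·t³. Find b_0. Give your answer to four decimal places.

10.2500

With M_i denoting the second derivative at x_i, h_i = 1, 3, and Δ_i = (y_(i+1) − y_i)/h_i = 9, -1:
  1·M_0 + 8·M_1 + 3·M_2 = 6(Δ_1 - Δ_0) = -60
Natural end conditions: M_0 = M_2 = 0.
Forward elimination and back-substitution give M_0 = 0, M_1 = -15/2, M_2 = 0.
On [0, 1], with g_0(t) = a_0 + b_0·t + c_0·t² + d_0·t³: c_0 = M_0/2 = 0, d_0 = (M_1 - M_0)/(6h_0) = -5/4, b_0 = Δ_0 - h_0(2M_0 + M_1)/6 = 41/4.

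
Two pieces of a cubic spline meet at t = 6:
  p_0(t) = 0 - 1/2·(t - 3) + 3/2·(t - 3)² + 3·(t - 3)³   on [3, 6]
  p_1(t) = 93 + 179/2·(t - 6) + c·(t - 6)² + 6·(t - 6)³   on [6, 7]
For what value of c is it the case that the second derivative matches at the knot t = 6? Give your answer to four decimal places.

p_0''(t) = 3 + 18·(t - 3), so p_0''(6) = 57. On the right, p_1''(6) = 2c, so c = 57/2.

28.5000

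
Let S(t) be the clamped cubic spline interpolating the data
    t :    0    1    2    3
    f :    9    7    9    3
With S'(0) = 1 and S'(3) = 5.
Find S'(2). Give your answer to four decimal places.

-4.4667

Write m_i for S''(x_i). With h_i = 1, 1, 1 and divided differences Δ_i = -2, 2, -6, the continuity of S' gives the tridiagonal system
  1·m_0 + 4·m_1 + 1·m_2 = 6(Δ_1 - Δ_0) = 24
  1·m_1 + 4·m_2 + 1·m_3 = 6(Δ_2 - Δ_1) = -48
Clamped end conditions give two more equations: 2h_0·m_0 + h_0·m_1 = 6(Δ_0 - S'(0)) = -18 and h_2·m_2 + 2h_2·m_3 = 6(S'(3) - Δ_2) = 66.
Solving: m_0 = -266/15, m_1 = 262/15, m_2 = -422/15, m_3 = 706/15.
On [2, 3], S'(t) = b_2 + 2c_2·(t - 2) + 3d_2·(t - 2)² with b_2 = Δ_2 - h_2(2m_2 + m_3)/6 = -67/15, c_2 = m_2/2 = -211/15, d_2 = (m_3 - m_2)/(6h_2) = 188/15. So S'(2) = -67/15.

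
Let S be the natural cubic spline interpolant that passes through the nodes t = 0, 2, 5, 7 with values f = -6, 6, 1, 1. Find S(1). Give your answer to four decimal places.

1.3462

Write σ_i for S''(x_i). With h_i = 2, 3, 2 and divided differences Δ_i = 6, -5/3, 0, the continuity of S' gives the tridiagonal system
  2·σ_0 + 10·σ_1 + 3·σ_2 = 6(Δ_1 - Δ_0) = -46
  3·σ_1 + 10·σ_2 + 2·σ_3 = 6(Δ_2 - Δ_1) = 10
Natural end conditions: σ_0 = σ_3 = 0.
Solving the tridiagonal system: σ_0 = 0, σ_1 = -70/13, σ_2 = 34/13, σ_3 = 0.
On [0, 2], S(t) = -6 + 304/39·t + 0·t² - 35/78·t³.
With t = 1: S(1) = 35/26.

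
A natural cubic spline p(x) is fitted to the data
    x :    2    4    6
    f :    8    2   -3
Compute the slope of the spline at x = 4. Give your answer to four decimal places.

Put M_i = p'' at the i-th knot. Here h = (2, 2) and Δ = (-3, -5/2), so the interior equations h_(i-1)·M_(i-1) + 2(h_(i-1)+h_i)·M_i + h_i·M_(i+1) = 6(Δ_i − Δ_(i-1)) read
  2·M_0 + 8·M_1 + 2·M_2 = 6(Δ_1 - Δ_0) = 3
Natural end conditions: M_0 = M_2 = 0.
Solving the tridiagonal system: M_0 = 0, M_1 = 3/8, M_2 = 0.
On [4, 6], p'(x) = b_1 + 2c_1·(x - 4) + 3d_1·(x - 4)² with b_1 = Δ_1 - h_1(2M_1 + M_2)/6 = -11/4, c_1 = M_1/2 = 3/16, d_1 = (M_2 - M_1)/(6h_1) = -1/32. So p'(4) = -11/4.

-2.7500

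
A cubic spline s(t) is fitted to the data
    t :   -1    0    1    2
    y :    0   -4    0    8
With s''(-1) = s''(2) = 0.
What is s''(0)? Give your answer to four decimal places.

11.2000

Put M_i = s'' at the i-th knot. Here h = (1, 1, 1) and Δ = (-4, 4, 8), so the interior equations h_(i-1)·M_(i-1) + 2(h_(i-1)+h_i)·M_i + h_i·M_(i+1) = 6(Δ_i − Δ_(i-1)) read
  1·M_0 + 4·M_1 + 1·M_2 = 6(Δ_1 - Δ_0) = 48
  1·M_1 + 4·M_2 + 1·M_3 = 6(Δ_2 - Δ_1) = 24
Natural end conditions: M_0 = M_3 = 0.
Solving: M_0 = 0, M_1 = 56/5, M_2 = 16/5, M_3 = 0.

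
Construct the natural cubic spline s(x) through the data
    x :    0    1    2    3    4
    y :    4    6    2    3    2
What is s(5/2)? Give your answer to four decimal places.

2.1250

With σ_i denoting the second derivative at x_i, h_i = 1, 1, 1, 1, and Δ_i = (y_(i+1) − y_i)/h_i = 2, -4, 1, -1:
  1·σ_0 + 4·σ_1 + 1·σ_2 = 6(Δ_1 - Δ_0) = -36
  1·σ_1 + 4·σ_2 + 1·σ_3 = 6(Δ_2 - Δ_1) = 30
  1·σ_2 + 4·σ_3 + 1·σ_4 = 6(Δ_3 - Δ_2) = -12
Natural end conditions: σ_0 = σ_4 = 0.
Forward elimination and back-substitution give σ_0 = 0, σ_1 = -12, σ_2 = 12, σ_3 = -6, σ_4 = 0.
On [2, 3], s(x) = 2 - 2·(x - 2) + 6·(x - 2)² - 3·(x - 2)³.
With (x - 2) = 1/2: s(5/2) = 17/8.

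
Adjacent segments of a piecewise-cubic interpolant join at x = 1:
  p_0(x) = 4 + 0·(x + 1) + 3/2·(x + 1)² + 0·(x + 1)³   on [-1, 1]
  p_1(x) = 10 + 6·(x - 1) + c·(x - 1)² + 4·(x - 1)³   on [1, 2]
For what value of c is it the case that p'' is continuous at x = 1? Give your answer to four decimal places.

1.5000

p_0''(x) = 3 + 0·(x + 1), so p_0''(1) = 3. On the right, p_1''(1) = 2c, so c = 3/2.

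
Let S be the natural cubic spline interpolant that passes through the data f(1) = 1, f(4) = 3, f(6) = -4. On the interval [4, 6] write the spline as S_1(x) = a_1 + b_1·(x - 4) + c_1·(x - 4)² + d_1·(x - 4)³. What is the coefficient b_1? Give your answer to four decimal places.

-1.8333

Write σ_i for S''(x_i). With h_i = 3, 2 and divided differences Δ_i = 2/3, -7/2, the continuity of S' gives the tridiagonal system
  3·σ_0 + 10·σ_1 + 2·σ_2 = 6(Δ_1 - Δ_0) = -25
Natural end conditions: σ_0 = σ_2 = 0.
Solving: σ_0 = 0, σ_1 = -5/2, σ_2 = 0.
On [4, 6], with S_1(x) = a_1 + b_1·(x - 4) + c_1·(x - 4)² + d_1·(x - 4)³: c_1 = σ_1/2 = -5/4, d_1 = (σ_2 - σ_1)/(6h_1) = 5/24, b_1 = Δ_1 - h_1(2σ_1 + σ_2)/6 = -11/6.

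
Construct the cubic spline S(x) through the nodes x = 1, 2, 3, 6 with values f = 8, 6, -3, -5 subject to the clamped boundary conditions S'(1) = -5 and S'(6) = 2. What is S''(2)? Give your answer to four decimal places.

Put M_i = S'' at the i-th knot. Here h = (1, 1, 3) and Δ = (-2, -9, -2/3), so the interior equations h_(i-1)·M_(i-1) + 2(h_(i-1)+h_i)·M_i + h_i·M_(i+1) = 6(Δ_i − Δ_(i-1)) read
  1·M_0 + 4·M_1 + 1·M_2 = 6(Δ_1 - Δ_0) = -42
  1·M_1 + 8·M_2 + 3·M_3 = 6(Δ_2 - Δ_1) = 50
Clamped end conditions give two more equations: 2h_0·M_0 + h_0·M_1 = 6(Δ_0 - S'(1)) = 18 and h_2·M_2 + 2h_2·M_3 = 6(S'(6) - Δ_2) = 16.
Solving the tridiagonal system: M_0 = 510/29, M_1 = -498/29, M_2 = 264/29, M_3 = -164/87.

-17.1724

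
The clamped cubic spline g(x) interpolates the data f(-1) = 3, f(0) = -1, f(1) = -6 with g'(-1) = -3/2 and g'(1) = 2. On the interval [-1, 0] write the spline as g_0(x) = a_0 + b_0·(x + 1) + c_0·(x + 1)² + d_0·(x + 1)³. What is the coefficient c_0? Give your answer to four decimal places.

-2.1250

Put M_i = g'' at the i-th knot. Here h = (1, 1) and Δ = (-4, -5), so the interior equations h_(i-1)·M_(i-1) + 2(h_(i-1)+h_i)·M_i + h_i·M_(i+1) = 6(Δ_i − Δ_(i-1)) read
  1·M_0 + 4·M_1 + 1·M_2 = 6(Δ_1 - Δ_0) = -6
Clamped end conditions give two more equations: 2h_0·M_0 + h_0·M_1 = 6(Δ_0 - g'(-1)) = -15 and h_1·M_1 + 2h_1·M_2 = 6(g'(1) - Δ_1) = 42.
Solving the tridiagonal system: M_0 = -17/4, M_1 = -13/2, M_2 = 97/4.
On [-1, 0], with g_0(x) = a_0 + b_0·(x + 1) + c_0·(x + 1)² + d_0·(x + 1)³: c_0 = M_0/2 = -17/8, d_0 = (M_1 - M_0)/(6h_0) = -3/8, b_0 = Δ_0 - h_0(2M_0 + M_1)/6 = -3/2.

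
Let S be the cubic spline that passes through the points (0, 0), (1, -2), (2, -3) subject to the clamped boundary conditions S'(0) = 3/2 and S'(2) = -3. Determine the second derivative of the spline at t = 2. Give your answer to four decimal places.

Put σ_i = S'' at the i-th knot. Here h = (1, 1) and Δ = (-2, -1), so the interior equations h_(i-1)·σ_(i-1) + 2(h_(i-1)+h_i)·σ_i + h_i·σ_(i+1) = 6(Δ_i − Δ_(i-1)) read
  1·σ_0 + 4·σ_1 + 1·σ_2 = 6(Δ_1 - Δ_0) = 6
Clamped end conditions give two more equations: 2h_0·σ_0 + h_0·σ_1 = 6(Δ_0 - S'(0)) = -21 and h_1·σ_1 + 2h_1·σ_2 = 6(S'(2) - Δ_1) = -12.
Hence σ_0 = -57/4, σ_1 = 15/2, σ_2 = -39/4.

-9.7500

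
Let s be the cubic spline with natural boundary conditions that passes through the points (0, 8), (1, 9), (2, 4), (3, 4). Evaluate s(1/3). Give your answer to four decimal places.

Write M_i for s''(x_i). With h_i = 1, 1, 1 and divided differences Δ_i = 1, -5, 0, the continuity of s' gives the tridiagonal system
  1·M_0 + 4·M_1 + 1·M_2 = 6(Δ_1 - Δ_0) = -36
  1·M_1 + 4·M_2 + 1·M_3 = 6(Δ_2 - Δ_1) = 30
Natural end conditions: M_0 = M_3 = 0.
Solving: M_0 = 0, M_1 = -58/5, M_2 = 52/5, M_3 = 0.
On [0, 1], s(x) = 8 + 44/15·x + 0·x² - 29/15·x³.
With x = 1/3: s(1/3) = 3607/405.

8.9062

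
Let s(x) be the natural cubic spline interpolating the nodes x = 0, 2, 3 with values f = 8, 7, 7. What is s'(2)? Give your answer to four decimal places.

-0.1667

Let M_i = s''(x_i). Step sizes h_i = 2, 1; slopes of the chords Δ_i = (y_(i+1) - y_i)/h_i = -1/2, 0.
  2·M_0 + 6·M_1 + 1·M_2 = 6(Δ_1 - Δ_0) = 3
Natural end conditions: M_0 = M_2 = 0.
Solving: M_0 = 0, M_1 = 1/2, M_2 = 0.
On [2, 3], s'(x) = b_1 + 2c_1·(x - 2) + 3d_1·(x - 2)² with b_1 = Δ_1 - h_1(2M_1 + M_2)/6 = -1/6, c_1 = M_1/2 = 1/4, d_1 = (M_2 - M_1)/(6h_1) = -1/12. So s'(2) = -1/6.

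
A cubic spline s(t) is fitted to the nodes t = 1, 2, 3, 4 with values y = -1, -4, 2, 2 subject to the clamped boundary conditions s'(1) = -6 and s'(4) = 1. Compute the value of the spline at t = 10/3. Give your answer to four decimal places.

2.4494

Put m_i = s'' at the i-th knot. Here h = (1, 1, 1) and Δ = (-3, 6, 0), so the interior equations h_(i-1)·m_(i-1) + 2(h_(i-1)+h_i)·m_i + h_i·m_(i+1) = 6(Δ_i − Δ_(i-1)) read
  1·m_0 + 4·m_1 + 1·m_2 = 6(Δ_1 - Δ_0) = 54
  1·m_1 + 4·m_2 + 1·m_3 = 6(Δ_2 - Δ_1) = -36
Clamped end conditions give two more equations: 2h_0·m_0 + h_0·m_1 = 6(Δ_0 - s'(1)) = 18 and h_2·m_2 + 2h_2·m_3 = 6(s'(4) - Δ_2) = 6.
Solving: m_0 = 4/15, m_1 = 262/15, m_2 = -242/15, m_3 = 166/15.
On [3, 4], s(t) = 2 + 53/15·(t - 3) - 121/15·(t - 3)² + 68/15·(t - 3)³.
With (t - 3) = 1/3: s(10/3) = 992/405.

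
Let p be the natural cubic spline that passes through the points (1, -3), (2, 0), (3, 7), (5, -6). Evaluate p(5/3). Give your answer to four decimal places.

-1.6039

Write M_i for p''(x_i). With h_i = 1, 1, 2 and divided differences Δ_i = 3, 7, -13/2, the continuity of p' gives the tridiagonal system
  1·M_0 + 4·M_1 + 1·M_2 = 6(Δ_1 - Δ_0) = 24
  1·M_1 + 6·M_2 + 2·M_3 = 6(Δ_2 - Δ_1) = -81
Natural end conditions: M_0 = M_3 = 0.
Solving: M_0 = 0, M_1 = 225/23, M_2 = -348/23, M_3 = 0.
On [1, 2], p(x) = -3 + 63/46·(x - 1) + 0·(x - 1)² + 75/46·(x - 1)³.
With (x - 1) = 2/3: p(5/3) = -332/207.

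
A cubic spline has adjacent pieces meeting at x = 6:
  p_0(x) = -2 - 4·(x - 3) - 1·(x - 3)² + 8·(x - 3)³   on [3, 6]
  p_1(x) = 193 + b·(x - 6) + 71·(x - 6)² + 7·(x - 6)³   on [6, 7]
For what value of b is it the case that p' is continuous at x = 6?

p_0'(x) = -4 - 2·(x - 3) + 24·(x - 3)², so p_0'(6) = 206. On the right, p_1'(6) = b, so b = 206.

206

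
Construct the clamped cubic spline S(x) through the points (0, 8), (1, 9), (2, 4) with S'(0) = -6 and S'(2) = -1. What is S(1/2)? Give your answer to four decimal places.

7.9063

With M_i denoting the second derivative at x_i, h_i = 1, 1, and Δ_i = (y_(i+1) − y_i)/h_i = 1, -5:
  1·M_0 + 4·M_1 + 1·M_2 = 6(Δ_1 - Δ_0) = -36
Clamped end conditions give two more equations: 2h_0·M_0 + h_0·M_1 = 6(Δ_0 - S'(0)) = 42 and h_1·M_1 + 2h_1·M_2 = 6(S'(2) - Δ_1) = 24.
Hence M_0 = 65/2, M_1 = -23, M_2 = 47/2.
On [0, 1], S(x) = 8 - 6·x + 65/4·x² - 37/4·x³.
With x = 1/2: S(1/2) = 253/32.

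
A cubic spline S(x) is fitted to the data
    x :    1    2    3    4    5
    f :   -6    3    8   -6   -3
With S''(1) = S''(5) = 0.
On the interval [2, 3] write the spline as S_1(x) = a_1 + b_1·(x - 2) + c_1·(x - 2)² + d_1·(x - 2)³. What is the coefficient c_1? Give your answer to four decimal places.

1.7679

Let m_i = S''(x_i). Step sizes h_i = 1, 1, 1, 1; slopes of the chords Δ_i = (y_(i+1) - y_i)/h_i = 9, 5, -14, 3.
  1·m_0 + 4·m_1 + 1·m_2 = 6(Δ_1 - Δ_0) = -24
  1·m_1 + 4·m_2 + 1·m_3 = 6(Δ_2 - Δ_1) = -114
  1·m_2 + 4·m_3 + 1·m_4 = 6(Δ_3 - Δ_2) = 102
Natural end conditions: m_0 = m_4 = 0.
Forward elimination and back-substitution give m_0 = 0, m_1 = 99/28, m_2 = -267/7, m_3 = 981/28, m_4 = 0.
On [2, 3], with S_1(x) = a_1 + b_1·(x - 2) + c_1·(x - 2)² + d_1·(x - 2)³: c_1 = m_1/2 = 99/56, d_1 = (m_2 - m_1)/(6h_1) = -389/56, b_1 = Δ_1 - h_1(2m_1 + m_2)/6 = 285/28.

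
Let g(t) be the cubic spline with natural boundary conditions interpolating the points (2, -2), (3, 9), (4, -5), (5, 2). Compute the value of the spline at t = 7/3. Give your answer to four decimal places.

Let M_i = g''(x_i). Step sizes h_i = 1, 1, 1; slopes of the chords Δ_i = (y_(i+1) - y_i)/h_i = 11, -14, 7.
  1·M_0 + 4·M_1 + 1·M_2 = 6(Δ_1 - Δ_0) = -150
  1·M_1 + 4·M_2 + 1·M_3 = 6(Δ_2 - Δ_1) = 126
Natural end conditions: M_0 = M_3 = 0.
Forward elimination and back-substitution give M_0 = 0, M_1 = -242/5, M_2 = 218/5, M_3 = 0.
On [2, 3], g(t) = -2 + 286/15·(t - 2) + 0·(t - 2)² - 121/15·(t - 2)³.
With (t - 2) = 1/3: g(7/3) = 1643/405.

4.0568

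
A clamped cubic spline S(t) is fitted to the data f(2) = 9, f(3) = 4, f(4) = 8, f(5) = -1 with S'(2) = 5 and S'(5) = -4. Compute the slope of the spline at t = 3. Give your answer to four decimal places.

With M_i denoting the second derivative at x_i, h_i = 1, 1, 1, and Δ_i = (y_(i+1) − y_i)/h_i = -5, 4, -9:
  1·M_0 + 4·M_1 + 1·M_2 = 6(Δ_1 - Δ_0) = 54
  1·M_1 + 4·M_2 + 1·M_3 = 6(Δ_2 - Δ_1) = -78
Clamped end conditions give two more equations: 2h_0·M_0 + h_0·M_1 = 6(Δ_0 - S'(2)) = -60 and h_2·M_2 + 2h_2·M_3 = 6(S'(5) - Δ_2) = 30.
Hence M_0 = -236/5, M_1 = 172/5, M_2 = -182/5, M_3 = 166/5.
On [3, 4], S'(t) = b_1 + 2c_1·(t - 3) + 3d_1·(t - 3)² with b_1 = Δ_1 - h_1(2M_1 + M_2)/6 = -7/5, c_1 = M_1/2 = 86/5, d_1 = (M_2 - M_1)/(6h_1) = -59/5. So S'(3) = -7/5.

-1.4000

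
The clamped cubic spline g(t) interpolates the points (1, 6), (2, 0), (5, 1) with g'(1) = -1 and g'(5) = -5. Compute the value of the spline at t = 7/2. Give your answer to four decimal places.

Put m_i = g'' at the i-th knot. Here h = (1, 3) and Δ = (-6, 1/3), so the interior equations h_(i-1)·m_(i-1) + 2(h_(i-1)+h_i)·m_i + h_i·m_(i+1) = 6(Δ_i − Δ_(i-1)) read
  1·m_0 + 8·m_1 + 3·m_2 = 6(Δ_1 - Δ_0) = 38
Clamped end conditions give two more equations: 2h_0·m_0 + h_0·m_1 = 6(Δ_0 - g'(1)) = -30 and h_1·m_1 + 2h_1·m_2 = 6(g'(5) - Δ_1) = -32.
Solving: m_0 = -83/4, m_1 = 23/2, m_2 = -133/12.
On [2, 5], g(t) = 0 - 45/8·(t - 2) + 23/4·(t - 2)² - 271/216·(t - 2)³.
With (t - 2) = 3/2: g(7/2) = 17/64.

0.2656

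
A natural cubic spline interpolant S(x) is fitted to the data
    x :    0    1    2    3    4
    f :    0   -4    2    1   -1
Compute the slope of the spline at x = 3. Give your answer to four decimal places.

-2.8214

Let σ_i = S''(x_i). Step sizes h_i = 1, 1, 1, 1; slopes of the chords Δ_i = (y_(i+1) - y_i)/h_i = -4, 6, -1, -2.
  1·σ_0 + 4·σ_1 + 1·σ_2 = 6(Δ_1 - Δ_0) = 60
  1·σ_1 + 4·σ_2 + 1·σ_3 = 6(Δ_2 - Δ_1) = -42
  1·σ_2 + 4·σ_3 + 1·σ_4 = 6(Δ_3 - Δ_2) = -6
Natural end conditions: σ_0 = σ_4 = 0.
Solving: σ_0 = 0, σ_1 = 531/28, σ_2 = -111/7, σ_3 = 69/28, σ_4 = 0.
On [3, 4], S'(x) = b_3 + 2c_3·(x - 3) + 3d_3·(x - 3)² with b_3 = Δ_3 - h_3(2σ_3 + σ_4)/6 = -79/28, c_3 = σ_3/2 = 69/56, d_3 = (σ_4 - σ_3)/(6h_3) = -23/56. So S'(3) = -79/28.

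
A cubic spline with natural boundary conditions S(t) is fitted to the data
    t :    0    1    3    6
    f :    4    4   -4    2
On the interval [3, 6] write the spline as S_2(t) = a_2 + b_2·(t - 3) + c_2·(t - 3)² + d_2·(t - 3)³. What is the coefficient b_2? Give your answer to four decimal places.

Let m_i = S''(x_i). Step sizes h_i = 1, 2, 3; slopes of the chords Δ_i = (y_(i+1) - y_i)/h_i = 0, -4, 2.
  1·m_0 + 6·m_1 + 2·m_2 = 6(Δ_1 - Δ_0) = -24
  2·m_1 + 10·m_2 + 3·m_3 = 6(Δ_2 - Δ_1) = 36
Natural end conditions: m_0 = m_3 = 0.
Solving: m_0 = 0, m_1 = -39/7, m_2 = 33/7, m_3 = 0.
On [3, 6], with S_2(t) = a_2 + b_2·(t - 3) + c_2·(t - 3)² + d_2·(t - 3)³: c_2 = m_2/2 = 33/14, d_2 = (m_3 - m_2)/(6h_2) = -11/42, b_2 = Δ_2 - h_2(2m_2 + m_3)/6 = -19/7.

-2.7143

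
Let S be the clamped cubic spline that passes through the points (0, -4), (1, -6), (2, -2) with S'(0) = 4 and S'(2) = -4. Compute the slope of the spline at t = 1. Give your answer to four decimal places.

Let M_i = S''(x_i). Step sizes h_i = 1, 1; slopes of the chords Δ_i = (y_(i+1) - y_i)/h_i = -2, 4.
  1·M_0 + 4·M_1 + 1·M_2 = 6(Δ_1 - Δ_0) = 36
Clamped end conditions give two more equations: 2h_0·M_0 + h_0·M_1 = 6(Δ_0 - S'(0)) = -36 and h_1·M_1 + 2h_1·M_2 = 6(S'(2) - Δ_1) = -48.
Forward elimination and back-substitution give M_0 = -31, M_1 = 26, M_2 = -37.
On [1, 2], S'(t) = b_1 + 2c_1·(t - 1) + 3d_1·(t - 1)² with b_1 = Δ_1 - h_1(2M_1 + M_2)/6 = 3/2, c_1 = M_1/2 = 13, d_1 = (M_2 - M_1)/(6h_1) = -21/2. So S'(1) = 3/2.

1.5000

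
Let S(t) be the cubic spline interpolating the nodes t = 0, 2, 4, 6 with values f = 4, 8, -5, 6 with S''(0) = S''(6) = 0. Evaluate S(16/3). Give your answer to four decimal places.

0.1012

With M_i denoting the second derivative at x_i, h_i = 2, 2, 2, and Δ_i = (y_(i+1) − y_i)/h_i = 2, -13/2, 11/2:
  2·M_0 + 8·M_1 + 2·M_2 = 6(Δ_1 - Δ_0) = -51
  2·M_1 + 8·M_2 + 2·M_3 = 6(Δ_2 - Δ_1) = 72
Natural end conditions: M_0 = M_3 = 0.
Solving: M_0 = 0, M_1 = -46/5, M_2 = 113/10, M_3 = 0.
On [4, 6], S(t) = -5 - 61/30·(t - 4) + 113/20·(t - 4)² - 113/120·(t - 4)³.
With (t - 4) = 4/3: S(16/3) = 41/405.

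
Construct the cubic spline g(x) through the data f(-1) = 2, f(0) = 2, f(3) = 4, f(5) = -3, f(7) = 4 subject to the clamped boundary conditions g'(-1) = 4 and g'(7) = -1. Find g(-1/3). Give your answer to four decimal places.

With M_i denoting the second derivative at x_i, h_i = 1, 3, 2, 2, and Δ_i = (y_(i+1) − y_i)/h_i = 0, 2/3, -7/2, 7/2:
  1·M_0 + 8·M_1 + 3·M_2 = 6(Δ_1 - Δ_0) = 4
  3·M_1 + 10·M_2 + 2·M_3 = 6(Δ_2 - Δ_1) = -25
  2·M_2 + 8·M_3 + 2·M_4 = 6(Δ_3 - Δ_2) = 42
Clamped end conditions give two more equations: 2h_0·M_0 + h_0·M_1 = 6(Δ_0 - g'(-1)) = -24 and h_3·M_3 + 2h_3·M_4 = 6(g'(7) - Δ_3) = -27.
Solving the tridiagonal system: M_0 = -2047/144, M_1 = 319/72, M_2 = -827/144, M_3 = 689/72, M_4 = -1661/144.
On [-1, 0], g(x) = 2 + 4·(x + 1) - 2047/288·(x + 1)² + 895/288·(x + 1)³.
With (x + 1) = 2/3: g(-1/3) = 4721/1944.

2.4285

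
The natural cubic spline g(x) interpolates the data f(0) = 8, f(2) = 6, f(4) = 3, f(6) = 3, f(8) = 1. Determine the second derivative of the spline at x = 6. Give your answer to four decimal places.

Put M_i = g'' at the i-th knot. Here h = (2, 2, 2, 2) and Δ = (-1, -3/2, 0, -1), so the interior equations h_(i-1)·M_(i-1) + 2(h_(i-1)+h_i)·M_i + h_i·M_(i+1) = 6(Δ_i − Δ_(i-1)) read
  2·M_0 + 8·M_1 + 2·M_2 = 6(Δ_1 - Δ_0) = -3
  2·M_1 + 8·M_2 + 2·M_3 = 6(Δ_2 - Δ_1) = 9
  2·M_2 + 8·M_3 + 2·M_4 = 6(Δ_3 - Δ_2) = -6
Natural end conditions: M_0 = M_4 = 0.
Forward elimination and back-substitution give M_0 = 0, M_1 = -87/112, M_2 = 45/28, M_3 = -129/112, M_4 = 0.

-1.1518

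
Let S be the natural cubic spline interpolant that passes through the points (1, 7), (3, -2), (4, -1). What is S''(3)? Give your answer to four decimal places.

5.5000

Put M_i = S'' at the i-th knot. Here h = (2, 1) and Δ = (-9/2, 1), so the interior equations h_(i-1)·M_(i-1) + 2(h_(i-1)+h_i)·M_i + h_i·M_(i+1) = 6(Δ_i − Δ_(i-1)) read
  2·M_0 + 6·M_1 + 1·M_2 = 6(Δ_1 - Δ_0) = 33
Natural end conditions: M_0 = M_2 = 0.
Solving: M_0 = 0, M_1 = 11/2, M_2 = 0.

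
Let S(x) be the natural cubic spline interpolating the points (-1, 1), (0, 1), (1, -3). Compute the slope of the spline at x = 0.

-2

With M_i denoting the second derivative at x_i, h_i = 1, 1, and Δ_i = (y_(i+1) − y_i)/h_i = 0, -4:
  1·M_0 + 4·M_1 + 1·M_2 = 6(Δ_1 - Δ_0) = -24
Natural end conditions: M_0 = M_2 = 0.
Solving: M_0 = 0, M_1 = -6, M_2 = 0.
On [0, 1], S'(x) = b_1 + 2c_1·x + 3d_1·x² with b_1 = Δ_1 - h_1(2M_1 + M_2)/6 = -2, c_1 = M_1/2 = -3, d_1 = (M_2 - M_1)/(6h_1) = 1. So S'(0) = -2.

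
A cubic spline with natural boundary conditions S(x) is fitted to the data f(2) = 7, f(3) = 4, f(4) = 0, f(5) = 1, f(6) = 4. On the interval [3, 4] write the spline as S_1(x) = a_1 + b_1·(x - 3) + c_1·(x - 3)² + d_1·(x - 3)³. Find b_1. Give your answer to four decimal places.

With M_i denoting the second derivative at x_i, h_i = 1, 1, 1, 1, and Δ_i = (y_(i+1) − y_i)/h_i = -3, -4, 1, 3:
  1·M_0 + 4·M_1 + 1·M_2 = 6(Δ_1 - Δ_0) = -6
  1·M_1 + 4·M_2 + 1·M_3 = 6(Δ_2 - Δ_1) = 30
  1·M_2 + 4·M_3 + 1·M_4 = 6(Δ_3 - Δ_2) = 12
Natural end conditions: M_0 = M_4 = 0.
Solving: M_0 = 0, M_1 = -99/28, M_2 = 57/7, M_3 = 27/28, M_4 = 0.
On [3, 4], with S_1(x) = a_1 + b_1·(x - 3) + c_1·(x - 3)² + d_1·(x - 3)³: c_1 = M_1/2 = -99/56, d_1 = (M_2 - M_1)/(6h_1) = 109/56, b_1 = Δ_1 - h_1(2M_1 + M_2)/6 = -117/28.

-4.1786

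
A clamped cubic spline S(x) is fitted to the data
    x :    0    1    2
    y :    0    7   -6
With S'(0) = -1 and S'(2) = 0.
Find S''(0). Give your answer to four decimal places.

54.5000

With σ_i denoting the second derivative at x_i, h_i = 1, 1, and Δ_i = (y_(i+1) − y_i)/h_i = 7, -13:
  1·σ_0 + 4·σ_1 + 1·σ_2 = 6(Δ_1 - Δ_0) = -120
Clamped end conditions give two more equations: 2h_0·σ_0 + h_0·σ_1 = 6(Δ_0 - S'(0)) = 48 and h_1·σ_1 + 2h_1·σ_2 = 6(S'(2) - Δ_1) = 78.
Solving the tridiagonal system: σ_0 = 109/2, σ_1 = -61, σ_2 = 139/2.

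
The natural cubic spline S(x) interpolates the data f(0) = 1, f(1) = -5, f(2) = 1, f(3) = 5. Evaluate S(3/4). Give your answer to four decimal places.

Put M_i = S'' at the i-th knot. Here h = (1, 1, 1) and Δ = (-6, 6, 4), so the interior equations h_(i-1)·M_(i-1) + 2(h_(i-1)+h_i)·M_i + h_i·M_(i+1) = 6(Δ_i − Δ_(i-1)) read
  1·M_0 + 4·M_1 + 1·M_2 = 6(Δ_1 - Δ_0) = 72
  1·M_1 + 4·M_2 + 1·M_3 = 6(Δ_2 - Δ_1) = -12
Natural end conditions: M_0 = M_3 = 0.
Solving the tridiagonal system: M_0 = 0, M_1 = 20, M_2 = -8, M_3 = 0.
On [0, 1], S(x) = 1 - 28/3·x + 0·x² + 10/3·x³.
With x = 3/4: S(3/4) = -147/32.

-4.5938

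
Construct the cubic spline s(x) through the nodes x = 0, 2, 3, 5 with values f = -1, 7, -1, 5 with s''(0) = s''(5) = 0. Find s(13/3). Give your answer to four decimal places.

Let M_i = s''(x_i). Step sizes h_i = 2, 1, 2; slopes of the chords Δ_i = (y_(i+1) - y_i)/h_i = 4, -8, 3.
  2·M_0 + 6·M_1 + 1·M_2 = 6(Δ_1 - Δ_0) = -72
  1·M_1 + 6·M_2 + 2·M_3 = 6(Δ_2 - Δ_1) = 66
Natural end conditions: M_0 = M_3 = 0.
Solving: M_0 = 0, M_1 = -498/35, M_2 = 468/35, M_3 = 0.
On [3, 5], s(x) = -1 - 207/35·(x - 3) + 234/35·(x - 3)² - 39/35·(x - 3)³.
With (x - 3) = 4/3: s(13/3) = 113/315.

0.3587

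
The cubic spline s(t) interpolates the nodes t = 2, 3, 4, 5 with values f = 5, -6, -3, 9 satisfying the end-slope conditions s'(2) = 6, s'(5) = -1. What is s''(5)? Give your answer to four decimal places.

-47.4667

With σ_i denoting the second derivative at x_i, h_i = 1, 1, 1, and Δ_i = (y_(i+1) − y_i)/h_i = -11, 3, 12:
  1·σ_0 + 4·σ_1 + 1·σ_2 = 6(Δ_1 - Δ_0) = 84
  1·σ_1 + 4·σ_2 + 1·σ_3 = 6(Δ_2 - Δ_1) = 54
Clamped end conditions give two more equations: 2h_0·σ_0 + h_0·σ_1 = 6(Δ_0 - s'(2)) = -102 and h_2·σ_2 + 2h_2·σ_3 = 6(s'(5) - Δ_2) = -78.
Solving: σ_0 = -1018/15, σ_1 = 506/15, σ_2 = 254/15, σ_3 = -712/15.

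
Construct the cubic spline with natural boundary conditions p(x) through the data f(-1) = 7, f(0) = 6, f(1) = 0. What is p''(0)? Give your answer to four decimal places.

Put m_i = p'' at the i-th knot. Here h = (1, 1) and Δ = (-1, -6), so the interior equations h_(i-1)·m_(i-1) + 2(h_(i-1)+h_i)·m_i + h_i·m_(i+1) = 6(Δ_i − Δ_(i-1)) read
  1·m_0 + 4·m_1 + 1·m_2 = 6(Δ_1 - Δ_0) = -30
Natural end conditions: m_0 = m_2 = 0.
Hence m_0 = 0, m_1 = -15/2, m_2 = 0.

-7.5000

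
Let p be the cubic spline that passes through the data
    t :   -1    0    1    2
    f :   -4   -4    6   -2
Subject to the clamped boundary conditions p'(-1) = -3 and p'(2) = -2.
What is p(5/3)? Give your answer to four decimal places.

Let m_i = p''(x_i). Step sizes h_i = 1, 1, 1; slopes of the chords Δ_i = (y_(i+1) - y_i)/h_i = 0, 10, -8.
  1·m_0 + 4·m_1 + 1·m_2 = 6(Δ_1 - Δ_0) = 60
  1·m_1 + 4·m_2 + 1·m_3 = 6(Δ_2 - Δ_1) = -108
Clamped end conditions give two more equations: 2h_0·m_0 + h_0·m_1 = 6(Δ_0 - p'(-1)) = 18 and h_2·m_2 + 2h_2·m_3 = 6(p'(2) - Δ_2) = 36.
Solving the tridiagonal system: m_0 = -68/15, m_1 = 406/15, m_2 = -656/15, m_3 = 598/15.
On [1, 2], p(t) = 6 - 1/15·(t - 1) - 328/15·(t - 1)² + 209/15·(t - 1)³.
With (t - 1) = 2/3: p(5/3) = 148/405.

0.3654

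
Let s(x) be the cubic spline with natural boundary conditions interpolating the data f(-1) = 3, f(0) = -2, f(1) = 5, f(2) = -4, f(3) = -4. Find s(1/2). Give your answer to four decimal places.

With M_i denoting the second derivative at x_i, h_i = 1, 1, 1, 1, and Δ_i = (y_(i+1) − y_i)/h_i = -5, 7, -9, 0:
  1·M_0 + 4·M_1 + 1·M_2 = 6(Δ_1 - Δ_0) = 72
  1·M_1 + 4·M_2 + 1·M_3 = 6(Δ_2 - Δ_1) = -96
  1·M_2 + 4·M_3 + 1·M_4 = 6(Δ_3 - Δ_2) = 54
Natural end conditions: M_0 = M_4 = 0.
Forward elimination and back-substitution give M_0 = 0, M_1 = 759/28, M_2 = -255/7, M_3 = 633/28, M_4 = 0.
On [0, 1], s(x) = -2 + 113/28·x + 759/56·x² - 593/56·x³.
With x = 1/2: s(1/2) = 933/448.

2.0826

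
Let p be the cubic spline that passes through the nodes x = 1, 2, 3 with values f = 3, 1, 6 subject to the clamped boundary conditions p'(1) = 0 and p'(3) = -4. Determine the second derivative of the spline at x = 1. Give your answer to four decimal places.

With M_i denoting the second derivative at x_i, h_i = 1, 1, and Δ_i = (y_(i+1) − y_i)/h_i = -2, 5:
  1·M_0 + 4·M_1 + 1·M_2 = 6(Δ_1 - Δ_0) = 42
Clamped end conditions give two more equations: 2h_0·M_0 + h_0·M_1 = 6(Δ_0 - p'(1)) = -12 and h_1·M_1 + 2h_1·M_2 = 6(p'(3) - Δ_1) = -54.
Solving the tridiagonal system: M_0 = -37/2, M_1 = 25, M_2 = -79/2.

-18.5000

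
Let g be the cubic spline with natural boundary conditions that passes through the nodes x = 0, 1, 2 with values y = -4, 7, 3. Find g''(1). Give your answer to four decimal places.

Write M_i for g''(x_i). With h_i = 1, 1 and divided differences Δ_i = 11, -4, the continuity of g' gives the tridiagonal system
  1·M_0 + 4·M_1 + 1·M_2 = 6(Δ_1 - Δ_0) = -90
Natural end conditions: M_0 = M_2 = 0.
Forward elimination and back-substitution give M_0 = 0, M_1 = -45/2, M_2 = 0.

-22.5000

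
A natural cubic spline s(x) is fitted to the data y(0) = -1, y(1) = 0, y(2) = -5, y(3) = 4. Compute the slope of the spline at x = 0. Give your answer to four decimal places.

Write m_i for s''(x_i). With h_i = 1, 1, 1 and divided differences Δ_i = 1, -5, 9, the continuity of s' gives the tridiagonal system
  1·m_0 + 4·m_1 + 1·m_2 = 6(Δ_1 - Δ_0) = -36
  1·m_1 + 4·m_2 + 1·m_3 = 6(Δ_2 - Δ_1) = 84
Natural end conditions: m_0 = m_3 = 0.
Solving: m_0 = 0, m_1 = -76/5, m_2 = 124/5, m_3 = 0.
On [0, 1], s'(x) = b_0 + 2c_0·x + 3d_0·x² with b_0 = Δ_0 - h_0(2m_0 + m_1)/6 = 53/15, c_0 = m_0/2 = 0, d_0 = (m_1 - m_0)/(6h_0) = -38/15. So s'(0) = 53/15.

3.5333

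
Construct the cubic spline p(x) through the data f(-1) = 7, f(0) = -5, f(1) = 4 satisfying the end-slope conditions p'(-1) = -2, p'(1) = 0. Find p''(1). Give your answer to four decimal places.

Let m_i = p''(x_i). Step sizes h_i = 1, 1; slopes of the chords Δ_i = (y_(i+1) - y_i)/h_i = -12, 9.
  1·m_0 + 4·m_1 + 1·m_2 = 6(Δ_1 - Δ_0) = 126
Clamped end conditions give two more equations: 2h_0·m_0 + h_0·m_1 = 6(Δ_0 - p'(-1)) = -60 and h_1·m_1 + 2h_1·m_2 = 6(p'(1) - Δ_1) = -54.
Solving the tridiagonal system: m_0 = -121/2, m_1 = 61, m_2 = -115/2.

-57.5000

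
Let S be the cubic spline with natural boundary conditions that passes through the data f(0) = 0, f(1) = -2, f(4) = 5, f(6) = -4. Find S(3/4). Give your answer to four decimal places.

-1.7950

Let M_i = S''(x_i). Step sizes h_i = 1, 3, 2; slopes of the chords Δ_i = (y_(i+1) - y_i)/h_i = -2, 7/3, -9/2.
  1·M_0 + 8·M_1 + 3·M_2 = 6(Δ_1 - Δ_0) = 26
  3·M_1 + 10·M_2 + 2·M_3 = 6(Δ_2 - Δ_1) = -41
Natural end conditions: M_0 = M_3 = 0.
Solving: M_0 = 0, M_1 = 383/71, M_2 = -406/71, M_3 = 0.
On [0, 1], S(x) = 0 - 1235/426·x + 0·x² + 383/426·x³.
With x = 3/4: S(3/4) = -16313/9088.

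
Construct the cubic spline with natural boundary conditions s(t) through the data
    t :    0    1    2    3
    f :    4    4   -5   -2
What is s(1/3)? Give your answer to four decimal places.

4.9481

Put m_i = s'' at the i-th knot. Here h = (1, 1, 1) and Δ = (0, -9, 3), so the interior equations h_(i-1)·m_(i-1) + 2(h_(i-1)+h_i)·m_i + h_i·m_(i+1) = 6(Δ_i − Δ_(i-1)) read
  1·m_0 + 4·m_1 + 1·m_2 = 6(Δ_1 - Δ_0) = -54
  1·m_1 + 4·m_2 + 1·m_3 = 6(Δ_2 - Δ_1) = 72
Natural end conditions: m_0 = m_3 = 0.
Hence m_0 = 0, m_1 = -96/5, m_2 = 114/5, m_3 = 0.
On [0, 1], s(t) = 4 + 16/5·t + 0·t² - 16/5·t³.
With t = 1/3: s(1/3) = 668/135.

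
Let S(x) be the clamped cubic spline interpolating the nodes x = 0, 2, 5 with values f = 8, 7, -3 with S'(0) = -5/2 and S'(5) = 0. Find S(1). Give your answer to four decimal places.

Write σ_i for S''(x_i). With h_i = 2, 3 and divided differences Δ_i = -1/2, -10/3, the continuity of S' gives the tridiagonal system
  2·σ_0 + 10·σ_1 + 3·σ_2 = 6(Δ_1 - Δ_0) = -17
Clamped end conditions give two more equations: 2h_0·σ_0 + h_0·σ_1 = 6(Δ_0 - S'(0)) = 12 and h_1·σ_1 + 2h_1·σ_2 = 6(S'(5) - Δ_1) = 20.
Hence σ_0 = 26/5, σ_1 = -22/5, σ_2 = 83/15.
On [0, 2], S(x) = 8 - 5/2·x + 13/5·x² - 4/5·x³.
With x = 1: S(1) = 73/10.

7.3000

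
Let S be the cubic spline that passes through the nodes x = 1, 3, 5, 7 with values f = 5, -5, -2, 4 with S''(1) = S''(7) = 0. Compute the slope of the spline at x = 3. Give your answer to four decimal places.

Let σ_i = S''(x_i). Step sizes h_i = 2, 2, 2; slopes of the chords Δ_i = (y_(i+1) - y_i)/h_i = -5, 3/2, 3.
  2·σ_0 + 8·σ_1 + 2·σ_2 = 6(Δ_1 - Δ_0) = 39
  2·σ_1 + 8·σ_2 + 2·σ_3 = 6(Δ_2 - Δ_1) = 9
Natural end conditions: σ_0 = σ_3 = 0.
Solving the tridiagonal system: σ_0 = 0, σ_1 = 49/10, σ_2 = -1/10, σ_3 = 0.
On [3, 5], S'(x) = b_1 + 2c_1·(x - 3) + 3d_1·(x - 3)² with b_1 = Δ_1 - h_1(2σ_1 + σ_2)/6 = -26/15, c_1 = σ_1/2 = 49/20, d_1 = (σ_2 - σ_1)/(6h_1) = -5/12. So S'(3) = -26/15.

-1.7333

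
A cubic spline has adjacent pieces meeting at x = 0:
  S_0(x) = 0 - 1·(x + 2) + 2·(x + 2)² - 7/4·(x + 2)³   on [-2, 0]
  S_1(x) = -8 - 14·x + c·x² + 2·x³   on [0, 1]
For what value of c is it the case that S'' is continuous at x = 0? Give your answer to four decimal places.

S_0''(x) = 4 - 21/2·(x + 2), so S_0''(0) = -17. On the right, S_1''(0) = 2c, so c = -17/2.

-8.5000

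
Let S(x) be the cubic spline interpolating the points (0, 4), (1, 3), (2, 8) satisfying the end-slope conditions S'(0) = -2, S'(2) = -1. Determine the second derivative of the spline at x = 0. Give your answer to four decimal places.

-5.5000

Write m_i for S''(x_i). With h_i = 1, 1 and divided differences Δ_i = -1, 5, the continuity of S' gives the tridiagonal system
  1·m_0 + 4·m_1 + 1·m_2 = 6(Δ_1 - Δ_0) = 36
Clamped end conditions give two more equations: 2h_0·m_0 + h_0·m_1 = 6(Δ_0 - S'(0)) = 6 and h_1·m_1 + 2h_1·m_2 = 6(S'(2) - Δ_1) = -36.
Hence m_0 = -11/2, m_1 = 17, m_2 = -53/2.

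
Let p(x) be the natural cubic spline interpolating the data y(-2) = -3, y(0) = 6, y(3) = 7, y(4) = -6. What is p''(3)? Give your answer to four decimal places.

-10.2113

Write σ_i for p''(x_i). With h_i = 2, 3, 1 and divided differences Δ_i = 9/2, 1/3, -13, the continuity of p' gives the tridiagonal system
  2·σ_0 + 10·σ_1 + 3·σ_2 = 6(Δ_1 - Δ_0) = -25
  3·σ_1 + 8·σ_2 + 1·σ_3 = 6(Δ_2 - Δ_1) = -80
Natural end conditions: σ_0 = σ_3 = 0.
Forward elimination and back-substitution give σ_0 = 0, σ_1 = 40/71, σ_2 = -725/71, σ_3 = 0.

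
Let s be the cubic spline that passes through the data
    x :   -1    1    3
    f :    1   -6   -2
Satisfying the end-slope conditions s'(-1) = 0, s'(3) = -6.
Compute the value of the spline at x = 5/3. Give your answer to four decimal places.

Write σ_i for s''(x_i). With h_i = 2, 2 and divided differences Δ_i = -7/2, 2, the continuity of s' gives the tridiagonal system
  2·σ_0 + 8·σ_1 + 2·σ_2 = 6(Δ_1 - Δ_0) = 33
Clamped end conditions give two more equations: 2h_0·σ_0 + h_0·σ_1 = 6(Δ_0 - s'(-1)) = -21 and h_1·σ_1 + 2h_1·σ_2 = 6(s'(3) - Δ_1) = -48.
Solving: σ_0 = -87/8, σ_1 = 45/4, σ_2 = -141/8.
On [1, 3], s(x) = -6 + 3/8·(x - 1) + 45/8·(x - 1)² - 77/32·(x - 1)³.
With (x - 1) = 2/3: s(5/3) = -107/27.

-3.9630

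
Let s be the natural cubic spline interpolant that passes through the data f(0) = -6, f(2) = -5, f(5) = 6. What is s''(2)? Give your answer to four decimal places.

1.9000

Write σ_i for s''(x_i). With h_i = 2, 3 and divided differences Δ_i = 1/2, 11/3, the continuity of s' gives the tridiagonal system
  2·σ_0 + 10·σ_1 + 3·σ_2 = 6(Δ_1 - Δ_0) = 19
Natural end conditions: σ_0 = σ_2 = 0.
Solving the tridiagonal system: σ_0 = 0, σ_1 = 19/10, σ_2 = 0.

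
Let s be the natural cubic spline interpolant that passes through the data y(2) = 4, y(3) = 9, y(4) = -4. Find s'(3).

-4

With M_i denoting the second derivative at x_i, h_i = 1, 1, and Δ_i = (y_(i+1) − y_i)/h_i = 5, -13:
  1·M_0 + 4·M_1 + 1·M_2 = 6(Δ_1 - Δ_0) = -108
Natural end conditions: M_0 = M_2 = 0.
Solving the tridiagonal system: M_0 = 0, M_1 = -27, M_2 = 0.
On [3, 4], s'(x) = b_1 + 2c_1·(x - 3) + 3d_1·(x - 3)² with b_1 = Δ_1 - h_1(2M_1 + M_2)/6 = -4, c_1 = M_1/2 = -27/2, d_1 = (M_2 - M_1)/(6h_1) = 9/2. So s'(3) = -4.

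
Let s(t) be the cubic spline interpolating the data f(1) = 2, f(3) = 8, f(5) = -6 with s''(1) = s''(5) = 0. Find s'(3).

-2

Write σ_i for s''(x_i). With h_i = 2, 2 and divided differences Δ_i = 3, -7, the continuity of s' gives the tridiagonal system
  2·σ_0 + 8·σ_1 + 2·σ_2 = 6(Δ_1 - Δ_0) = -60
Natural end conditions: σ_0 = σ_2 = 0.
Hence σ_0 = 0, σ_1 = -15/2, σ_2 = 0.
On [3, 5], s'(t) = b_1 + 2c_1·(t - 3) + 3d_1·(t - 3)² with b_1 = Δ_1 - h_1(2σ_1 + σ_2)/6 = -2, c_1 = σ_1/2 = -15/4, d_1 = (σ_2 - σ_1)/(6h_1) = 5/8. So s'(3) = -2.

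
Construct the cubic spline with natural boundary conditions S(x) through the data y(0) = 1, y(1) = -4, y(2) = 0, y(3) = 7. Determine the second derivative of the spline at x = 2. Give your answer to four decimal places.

1.2000

Write σ_i for S''(x_i). With h_i = 1, 1, 1 and divided differences Δ_i = -5, 4, 7, the continuity of S' gives the tridiagonal system
  1·σ_0 + 4·σ_1 + 1·σ_2 = 6(Δ_1 - Δ_0) = 54
  1·σ_1 + 4·σ_2 + 1·σ_3 = 6(Δ_2 - Δ_1) = 18
Natural end conditions: σ_0 = σ_3 = 0.
Solving: σ_0 = 0, σ_1 = 66/5, σ_2 = 6/5, σ_3 = 0.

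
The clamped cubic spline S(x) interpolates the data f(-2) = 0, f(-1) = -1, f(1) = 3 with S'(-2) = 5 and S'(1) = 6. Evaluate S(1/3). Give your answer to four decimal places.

Write M_i for S''(x_i). With h_i = 1, 2 and divided differences Δ_i = -1, 2, the continuity of S' gives the tridiagonal system
  1·M_0 + 6·M_1 + 2·M_2 = 6(Δ_1 - Δ_0) = 18
Clamped end conditions give two more equations: 2h_0·M_0 + h_0·M_1 = 6(Δ_0 - S'(-2)) = -36 and h_1·M_1 + 2h_1·M_2 = 6(S'(1) - Δ_1) = 24.
Hence M_0 = -62/3, M_1 = 16/3, M_2 = 10/3.
On [-1, 1], S(x) = -1 - 8/3·(x + 1) + 8/3·(x + 1)² - 1/6·(x + 1)³.
With (x + 1) = 4/3: S(1/3) = -17/81.

-0.2099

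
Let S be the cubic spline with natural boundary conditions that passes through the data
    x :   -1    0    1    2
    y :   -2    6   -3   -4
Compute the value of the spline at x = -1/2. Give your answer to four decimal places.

3.9000

Let m_i = S''(x_i). Step sizes h_i = 1, 1, 1; slopes of the chords Δ_i = (y_(i+1) - y_i)/h_i = 8, -9, -1.
  1·m_0 + 4·m_1 + 1·m_2 = 6(Δ_1 - Δ_0) = -102
  1·m_1 + 4·m_2 + 1·m_3 = 6(Δ_2 - Δ_1) = 48
Natural end conditions: m_0 = m_3 = 0.
Solving the tridiagonal system: m_0 = 0, m_1 = -152/5, m_2 = 98/5, m_3 = 0.
On [-1, 0], S(x) = -2 + 196/15·(x + 1) + 0·(x + 1)² - 76/15·(x + 1)³.
With (x + 1) = 1/2: S(-1/2) = 39/10.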